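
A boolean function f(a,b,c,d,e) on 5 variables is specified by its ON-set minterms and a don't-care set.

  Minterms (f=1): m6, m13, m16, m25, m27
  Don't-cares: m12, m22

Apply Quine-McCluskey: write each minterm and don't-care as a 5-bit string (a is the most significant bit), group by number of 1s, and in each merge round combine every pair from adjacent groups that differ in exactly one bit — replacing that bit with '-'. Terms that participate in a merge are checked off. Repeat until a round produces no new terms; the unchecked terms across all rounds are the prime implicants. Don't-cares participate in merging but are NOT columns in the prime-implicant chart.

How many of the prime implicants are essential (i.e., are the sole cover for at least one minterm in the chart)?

4

size-2^0 implicants → 00110(✓)  01100(✓)  01101(✓)  10000  10110(✓)  11001(✓)  11011(✓)
size-2^1 implicants → -0110  0110-  110-1
Unchecked terms (primes): -0110, 0110-, 10000, 110-1
Minterm coverage:
  m6 ⊆ -0110 [E]
  m13 ⊆ 0110- [E]
  m16 ⊆ 10000 [E]
  m25 ⊆ 110-1 [E]
  m27 ⊆ 110-1 [E]
E = {-0110, 0110-, 10000, 110-1}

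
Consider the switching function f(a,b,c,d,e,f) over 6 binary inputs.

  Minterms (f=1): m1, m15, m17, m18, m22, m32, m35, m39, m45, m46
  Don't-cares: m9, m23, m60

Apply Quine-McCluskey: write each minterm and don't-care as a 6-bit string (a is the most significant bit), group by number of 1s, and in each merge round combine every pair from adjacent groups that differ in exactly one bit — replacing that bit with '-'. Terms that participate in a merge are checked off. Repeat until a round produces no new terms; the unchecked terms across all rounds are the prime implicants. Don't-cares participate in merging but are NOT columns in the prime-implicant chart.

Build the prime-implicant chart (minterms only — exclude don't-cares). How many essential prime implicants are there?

[col 0] 000001*, 001001*, 001111, 010001*, 010010*, 010110*, 010111*, 100000, 100011*, 100111*, 101101, 101110, 111100
[col 1] 0-0001, 00-001, 010-10, 01011-, 100-11
Prime implicants: 0-0001, 00-001, 001111, 010-10, 01011-, 100-11, 100000, 101101, 101110, 111100
PI chart (minterm → PIs covering it):
  1 | 0-0001,00-001
  15 | 001111  (sole → essential)
  17 | 0-0001  (sole → essential)
  18 | 010-10  (sole → essential)
  22 | 010-10,01011-
  32 | 100000  (sole → essential)
  35 | 100-11  (sole → essential)
  39 | 100-11  (sole → essential)
  45 | 101101  (sole → essential)
  46 | 101110  (sole → essential)
Essential prime implicants: 0-0001, 001111, 010-10, 100-11, 100000, 101101, 101110

7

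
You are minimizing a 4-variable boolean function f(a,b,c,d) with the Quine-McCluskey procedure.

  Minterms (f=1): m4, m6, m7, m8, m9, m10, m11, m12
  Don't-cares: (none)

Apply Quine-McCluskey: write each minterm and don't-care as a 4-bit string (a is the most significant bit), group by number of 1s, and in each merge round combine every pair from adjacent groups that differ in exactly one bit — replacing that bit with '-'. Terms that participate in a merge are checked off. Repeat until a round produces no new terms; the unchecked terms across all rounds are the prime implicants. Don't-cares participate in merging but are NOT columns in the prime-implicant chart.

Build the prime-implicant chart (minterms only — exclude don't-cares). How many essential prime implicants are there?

[col 0] 0100*, 0110*, 0111*, 1000*, 1001*, 1010*, 1011*, 1100*
[col 1] -100, 01-0, 011-, 1-00, 10-0*, 10-1*, 100-*, 101-*
[col 2] 10--
Prime implicants: -100, 01-0, 011-, 1-00, 10--
PI chart (minterm → PIs covering it):
  4 | -100,01-0
  6 | 01-0,011-
  7 | 011-  (sole → essential)
  8 | 1-00,10--
  9 | 10--  (sole → essential)
  10 | 10--  (sole → essential)
  11 | 10--  (sole → essential)
  12 | -100,1-00
Essential prime implicants: 011-, 10--

2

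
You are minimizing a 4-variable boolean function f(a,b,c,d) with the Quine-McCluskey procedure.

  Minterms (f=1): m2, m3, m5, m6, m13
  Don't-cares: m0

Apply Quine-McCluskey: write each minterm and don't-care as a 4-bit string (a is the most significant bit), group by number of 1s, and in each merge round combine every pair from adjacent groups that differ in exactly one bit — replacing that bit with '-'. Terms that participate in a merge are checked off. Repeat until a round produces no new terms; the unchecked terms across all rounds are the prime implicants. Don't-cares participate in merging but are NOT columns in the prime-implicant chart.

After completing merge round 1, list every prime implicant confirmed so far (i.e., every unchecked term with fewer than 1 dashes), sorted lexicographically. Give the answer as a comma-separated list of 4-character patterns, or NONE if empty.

NONE

[col 0] 0000*, 0010*, 0011*, 0101*, 0110*, 1101*
[col 1] -101, 0-10, 00-0, 001-
Prime implicants: -101, 0-10, 00-0, 001-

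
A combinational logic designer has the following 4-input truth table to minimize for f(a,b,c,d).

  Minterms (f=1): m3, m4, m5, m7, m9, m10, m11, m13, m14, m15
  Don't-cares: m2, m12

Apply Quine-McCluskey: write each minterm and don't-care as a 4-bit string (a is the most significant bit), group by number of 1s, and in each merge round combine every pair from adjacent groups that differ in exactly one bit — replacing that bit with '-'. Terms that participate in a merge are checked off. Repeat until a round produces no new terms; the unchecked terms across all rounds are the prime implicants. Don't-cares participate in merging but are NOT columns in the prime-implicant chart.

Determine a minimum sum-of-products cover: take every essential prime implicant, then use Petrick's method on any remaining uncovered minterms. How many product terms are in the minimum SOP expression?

[col 0] 0010*, 0011*, 0100*, 0101*, 0111*, 1001*, 1010*, 1011*, 1100*, 1101*, 1110*, 1111*
[col 1] -010*, -011*, -100*, -101*, -111*, 0-11*, 001-*, 01-1*, 010-*, 1-01*, 1-10*, 1-11*, 10-1*, 101-*, 11-0*, 11-1*, 110-*, 111-*
[col 2] --11, -01-, -1-1, -10-, 1--1, 1-1-, 11--
Prime implicants: --11, -01-, -1-1, -10-, 1--1, 1-1-, 11--
PI chart (minterm → PIs covering it):
  3 | --11,-01-
  4 | -10-  (sole → essential)
  5 | -1-1,-10-
  7 | --11,-1-1
  9 | 1--1  (sole → essential)
  10 | -01-,1-1-
  11 | --11,-01-,1--1,1-1-
  13 | -1-1,-10-,1--1,11--
  14 | 1-1-,11--
  15 | --11,-1-1,1--1,1-1-,11--
Essential prime implicants: -10-, 1--1
Petrick residual → --11, 1-1-
Minimum SOP uses 4 PIs: cd + bc' + ad + ac

4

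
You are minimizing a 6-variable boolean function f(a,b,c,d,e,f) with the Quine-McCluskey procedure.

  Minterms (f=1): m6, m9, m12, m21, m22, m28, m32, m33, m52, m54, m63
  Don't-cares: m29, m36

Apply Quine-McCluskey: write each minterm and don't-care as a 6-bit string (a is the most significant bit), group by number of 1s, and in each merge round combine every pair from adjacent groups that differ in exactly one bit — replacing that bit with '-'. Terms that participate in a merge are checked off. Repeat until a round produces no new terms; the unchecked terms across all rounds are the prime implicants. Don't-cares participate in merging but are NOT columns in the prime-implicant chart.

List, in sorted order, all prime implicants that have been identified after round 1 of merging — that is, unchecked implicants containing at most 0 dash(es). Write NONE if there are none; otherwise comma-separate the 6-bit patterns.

001001, 111111

size-2^0 implicants → 000110(✓)  001001  001100(✓)  010101(✓)  010110(✓)  011100(✓)  011101(✓)  100000(✓)  100001(✓)  100100(✓)  110100(✓)  110110(✓)  111111
size-2^1 implicants → -10110  0-0110  0-1100  01-101  01110-  1-0100  100-00  10000-  1101-0
Unchecked terms (primes): -10110, 0-0110, 0-1100, 001001, 01-101, 01110-, 1-0100, 100-00, 10000-, 1101-0, 111111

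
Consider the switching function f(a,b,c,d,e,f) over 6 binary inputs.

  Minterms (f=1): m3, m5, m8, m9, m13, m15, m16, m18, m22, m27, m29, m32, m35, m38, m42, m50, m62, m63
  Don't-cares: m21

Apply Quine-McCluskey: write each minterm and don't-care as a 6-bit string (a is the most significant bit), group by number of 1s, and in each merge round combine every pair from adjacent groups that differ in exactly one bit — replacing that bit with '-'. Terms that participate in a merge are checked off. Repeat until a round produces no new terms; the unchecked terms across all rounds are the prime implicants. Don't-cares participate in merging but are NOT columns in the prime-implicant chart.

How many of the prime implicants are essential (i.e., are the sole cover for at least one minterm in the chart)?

12

Round 0: 000011✓ 000101✓ 001000✓ 001001✓ 001101✓ 001111✓ 010000✓ 010010✓ 010101✓ 010110✓ 011011 011101✓ 100000 100011✓ 100110 101010 110010✓ 111110✓ 111111✓
Round 1: -00011 -10010 0-0101✓ 0-1101✓ 00-101✓ 001-01 00100- 0011-1 01-101✓ 010-10 0100-0 11111-
Round 2: 0--101
PIs = {-00011, -10010, 0--101, 001-01, 00100-, 0011-1, 010-10, 0100-0, 011011, 100000, 100110, 101010, 11111-}
Coverage chart:
  m3: -00011 ←essential
  m5: 0--101 ←essential
  m8: 00100- ←essential
  m9: 001-01,00100-
  m13: 0--101,001-01,0011-1
  m15: 0011-1 ←essential
  m16: 0100-0 ←essential
  m18: -10010,010-10,0100-0
  m22: 010-10 ←essential
  m27: 011011 ←essential
  m29: 0--101 ←essential
  m32: 100000 ←essential
  m35: -00011 ←essential
  m38: 100110 ←essential
  m42: 101010 ←essential
  m50: -10010 ←essential
  m62: 11111- ←essential
  m63: 11111- ←essential
Essential: -00011, -10010, 0--101, 00100-, 0011-1, 010-10, 0100-0, 011011, 100000, 100110, 101010, 11111-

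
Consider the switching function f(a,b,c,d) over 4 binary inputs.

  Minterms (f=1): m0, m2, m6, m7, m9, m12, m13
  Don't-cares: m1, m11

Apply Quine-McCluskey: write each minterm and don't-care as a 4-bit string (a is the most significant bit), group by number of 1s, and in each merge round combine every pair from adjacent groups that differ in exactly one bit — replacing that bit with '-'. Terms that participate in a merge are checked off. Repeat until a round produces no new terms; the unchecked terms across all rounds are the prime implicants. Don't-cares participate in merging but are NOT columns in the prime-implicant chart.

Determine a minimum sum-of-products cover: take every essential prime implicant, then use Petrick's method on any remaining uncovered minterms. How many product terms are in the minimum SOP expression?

size-2^0 implicants → 0000(✓)  0001(✓)  0010(✓)  0110(✓)  0111(✓)  1001(✓)  1011(✓)  1100(✓)  1101(✓)
size-2^1 implicants → -001  0-10  00-0  000-  011-  1-01  10-1  110-
Unchecked terms (primes): -001, 0-10, 00-0, 000-, 011-, 1-01, 10-1, 110-
Minterm coverage:
  m0 ⊆ 00-0,000-
  m2 ⊆ 0-10,00-0
  m6 ⊆ 0-10,011-
  m7 ⊆ 011- [E]
  m9 ⊆ -001,1-01,10-1
  m12 ⊆ 110- [E]
  m13 ⊆ 1-01,110-
E = {011-, 110-}
Petrick residual → -001, 00-0
Cover = b'c'd + a'b'd' + a'bc + abc'  |cover|=4

4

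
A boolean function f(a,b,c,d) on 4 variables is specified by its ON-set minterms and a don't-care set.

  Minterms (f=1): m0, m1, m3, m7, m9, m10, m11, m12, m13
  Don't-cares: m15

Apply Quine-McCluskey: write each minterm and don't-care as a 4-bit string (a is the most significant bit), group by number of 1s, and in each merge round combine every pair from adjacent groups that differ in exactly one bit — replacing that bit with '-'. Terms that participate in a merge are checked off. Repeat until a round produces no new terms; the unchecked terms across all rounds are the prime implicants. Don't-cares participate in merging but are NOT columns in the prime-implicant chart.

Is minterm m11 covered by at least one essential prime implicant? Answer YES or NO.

[col 0] 0000*, 0001*, 0011*, 0111*, 1001*, 1010*, 1011*, 1100*, 1101*, 1111*
[col 1] -001*, -011*, -111*, 0-11*, 00-1*, 000-, 1-01*, 1-11*, 10-1*, 101-, 11-1*, 110-
[col 2] --11, -0-1, 1--1
Prime implicants: --11, -0-1, 000-, 1--1, 101-, 110-
PI chart (minterm → PIs covering it):
  0 | 000-  (sole → essential)
  1 | -0-1,000-
  3 | --11,-0-1
  7 | --11  (sole → essential)
  9 | -0-1,1--1
  10 | 101-  (sole → essential)
  11 | --11,-0-1,1--1,101-
  12 | 110-  (sole → essential)
  13 | 1--1,110-
Essential prime implicants: --11, 000-, 101-, 110-

YES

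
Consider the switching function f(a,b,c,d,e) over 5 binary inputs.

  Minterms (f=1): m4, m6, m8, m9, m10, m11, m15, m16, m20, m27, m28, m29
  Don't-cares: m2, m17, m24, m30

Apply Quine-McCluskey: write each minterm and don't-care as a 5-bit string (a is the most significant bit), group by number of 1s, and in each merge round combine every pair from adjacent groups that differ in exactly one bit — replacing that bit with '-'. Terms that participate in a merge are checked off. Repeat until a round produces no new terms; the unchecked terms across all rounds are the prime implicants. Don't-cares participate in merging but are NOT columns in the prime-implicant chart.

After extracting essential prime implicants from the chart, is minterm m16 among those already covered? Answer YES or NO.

[col 0] 00010*, 00100*, 00110*, 01000*, 01001*, 01010*, 01011*, 01111*, 10000*, 10001*, 10100*, 11000*, 11011*, 11100*, 11101*, 11110*
[col 1] -0100, -1000, -1011, 0-010, 00-10, 001-0, 01-11, 010-0*, 010-1*, 0100-*, 0101-*, 1-000*, 1-100*, 10-00*, 1000-, 11-00*, 111-0, 1110-
[col 2] 010--, 1--00
Prime implicants: -0100, -1000, -1011, 0-010, 00-10, 001-0, 01-11, 010--, 1--00, 1000-, 111-0, 1110-
PI chart (minterm → PIs covering it):
  4 | -0100,001-0
  6 | 00-10,001-0
  8 | -1000,010--
  9 | 010--  (sole → essential)
  10 | 0-010,010--
  11 | -1011,01-11,010--
  15 | 01-11  (sole → essential)
  16 | 1--00,1000-
  20 | -0100,1--00
  27 | -1011  (sole → essential)
  28 | 1--00,111-0,1110-
  29 | 1110-  (sole → essential)
Essential prime implicants: -1011, 01-11, 010--, 1110-

NO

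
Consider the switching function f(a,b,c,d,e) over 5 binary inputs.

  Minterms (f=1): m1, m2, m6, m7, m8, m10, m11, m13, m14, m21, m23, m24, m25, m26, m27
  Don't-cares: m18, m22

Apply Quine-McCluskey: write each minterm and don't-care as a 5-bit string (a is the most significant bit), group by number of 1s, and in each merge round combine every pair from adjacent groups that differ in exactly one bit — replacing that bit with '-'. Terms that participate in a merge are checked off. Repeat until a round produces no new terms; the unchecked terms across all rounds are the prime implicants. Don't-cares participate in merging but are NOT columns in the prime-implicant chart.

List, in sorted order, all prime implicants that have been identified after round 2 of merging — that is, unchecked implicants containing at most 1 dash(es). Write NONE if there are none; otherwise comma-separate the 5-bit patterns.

Round 0: 00001 00010✓ 00110✓ 00111✓ 01000✓ 01010✓ 01011✓ 01101 01110✓ 10010✓ 10101✓ 10110✓ 10111✓ 11000✓ 11001✓ 11010✓ 11011✓
Round 1: -0010✓ -0110✓ -0111✓ -1000✓ -1010✓ -1011✓ 0-010✓ 0-110✓ 00-10✓ 0011-✓ 01-10✓ 010-0✓ 0101-✓ 1-010✓ 10-10✓ 101-1 1011-✓ 110-0✓ 110-1✓ 1100-✓ 1101-✓
Round 2: --010 -0-10 -011- -10-0 -101- 0--10 110--
PIs = {--010, -0-10, -011-, -10-0, -101-, 0--10, 00001, 01101, 101-1, 110--}

00001, 01101, 101-1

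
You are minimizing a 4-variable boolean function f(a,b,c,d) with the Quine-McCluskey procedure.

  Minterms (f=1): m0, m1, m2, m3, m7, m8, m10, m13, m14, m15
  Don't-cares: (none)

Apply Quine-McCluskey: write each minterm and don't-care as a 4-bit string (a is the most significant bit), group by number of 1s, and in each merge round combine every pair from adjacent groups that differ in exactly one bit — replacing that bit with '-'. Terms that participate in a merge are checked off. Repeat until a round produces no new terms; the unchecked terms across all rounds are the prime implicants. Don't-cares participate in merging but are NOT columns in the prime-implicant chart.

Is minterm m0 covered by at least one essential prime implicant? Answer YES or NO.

YES

size-2^0 implicants → 0000(✓)  0001(✓)  0010(✓)  0011(✓)  0111(✓)  1000(✓)  1010(✓)  1101(✓)  1110(✓)  1111(✓)
size-2^1 implicants → -000(✓)  -010(✓)  -111  0-11  00-0(✓)  00-1(✓)  000-(✓)  001-(✓)  1-10  10-0(✓)  11-1  111-
size-2^2 implicants → -0-0  00--
Unchecked terms (primes): -0-0, -111, 0-11, 00--, 1-10, 11-1, 111-
Minterm coverage:
  m0 ⊆ -0-0,00--
  m1 ⊆ 00-- [E]
  m2 ⊆ -0-0,00--
  m3 ⊆ 0-11,00--
  m7 ⊆ -111,0-11
  m8 ⊆ -0-0 [E]
  m10 ⊆ -0-0,1-10
  m13 ⊆ 11-1 [E]
  m14 ⊆ 1-10,111-
  m15 ⊆ -111,11-1,111-
E = {-0-0, 00--, 11-1}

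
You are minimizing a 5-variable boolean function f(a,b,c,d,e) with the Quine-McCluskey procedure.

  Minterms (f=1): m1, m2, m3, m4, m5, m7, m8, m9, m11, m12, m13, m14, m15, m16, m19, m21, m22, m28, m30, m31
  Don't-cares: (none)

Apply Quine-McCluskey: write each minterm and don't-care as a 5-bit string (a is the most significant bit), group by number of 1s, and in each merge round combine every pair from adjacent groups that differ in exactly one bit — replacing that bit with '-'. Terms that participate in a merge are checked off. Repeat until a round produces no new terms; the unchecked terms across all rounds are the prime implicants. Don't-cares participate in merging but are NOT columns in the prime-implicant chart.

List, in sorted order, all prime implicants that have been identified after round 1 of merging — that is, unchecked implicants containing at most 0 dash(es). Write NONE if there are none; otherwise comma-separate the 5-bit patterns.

10000

size-2^0 implicants → 00001(✓)  00010(✓)  00011(✓)  00100(✓)  00101(✓)  00111(✓)  01000(✓)  01001(✓)  01011(✓)  01100(✓)  01101(✓)  01110(✓)  01111(✓)  10000  10011(✓)  10101(✓)  10110(✓)  11100(✓)  11110(✓)  11111(✓)
size-2^1 implicants → -0011  -0101  -1100(✓)  -1110(✓)  -1111(✓)  0-001(✓)  0-011(✓)  0-100(✓)  0-101(✓)  0-111(✓)  00-01(✓)  00-11(✓)  000-1(✓)  0001-  001-1(✓)  0010-(✓)  01-00(✓)  01-01(✓)  01-11(✓)  010-1(✓)  0100-(✓)  011-0(✓)  011-1(✓)  0110-(✓)  0111-(✓)  1-110  111-0(✓)  1111-(✓)
size-2^2 implicants → -11-0  -111-  0--01(✓)  0--11(✓)  0-0-1(✓)  0-1-1(✓)  0-10-  00--1(✓)  01--1(✓)  01-0-  011--
size-2^3 implicants → 0---1
Unchecked terms (primes): -0011, -0101, -11-0, -111-, 0---1, 0-10-, 0001-, 01-0-, 011--, 1-110, 10000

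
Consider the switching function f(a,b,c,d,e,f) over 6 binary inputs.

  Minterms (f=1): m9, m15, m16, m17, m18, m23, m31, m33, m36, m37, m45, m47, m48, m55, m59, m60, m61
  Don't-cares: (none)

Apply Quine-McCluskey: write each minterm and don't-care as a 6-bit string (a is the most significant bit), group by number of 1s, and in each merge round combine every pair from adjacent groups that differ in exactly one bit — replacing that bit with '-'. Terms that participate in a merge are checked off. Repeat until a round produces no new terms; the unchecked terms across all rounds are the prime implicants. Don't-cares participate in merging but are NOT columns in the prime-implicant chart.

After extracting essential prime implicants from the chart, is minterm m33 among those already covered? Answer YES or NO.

[col 0] 001001, 001111*, 010000*, 010001*, 010010*, 010111*, 011111*, 100001*, 100100*, 100101*, 101101*, 101111*, 110000*, 110111*, 111011, 111100*, 111101*
[col 1] -01111, -10000, -10111, 0-1111, 01-111, 0100-0, 01000-, 1-1101, 10-101, 100-01, 10010-, 1011-1, 11110-
Prime implicants: -01111, -10000, -10111, 0-1111, 001001, 01-111, 0100-0, 01000-, 1-1101, 10-101, 100-01, 10010-, 1011-1, 111011, 11110-
PI chart (minterm → PIs covering it):
  9 | 001001  (sole → essential)
  15 | -01111,0-1111
  16 | -10000,0100-0,01000-
  17 | 01000-  (sole → essential)
  18 | 0100-0  (sole → essential)
  23 | -10111,01-111
  31 | 0-1111,01-111
  33 | 100-01  (sole → essential)
  36 | 10010-  (sole → essential)
  37 | 10-101,100-01,10010-
  45 | 1-1101,10-101,1011-1
  47 | -01111,1011-1
  48 | -10000  (sole → essential)
  55 | -10111  (sole → essential)
  59 | 111011  (sole → essential)
  60 | 11110-  (sole → essential)
  61 | 1-1101,11110-
Essential prime implicants: -10000, -10111, 001001, 0100-0, 01000-, 100-01, 10010-, 111011, 11110-

YES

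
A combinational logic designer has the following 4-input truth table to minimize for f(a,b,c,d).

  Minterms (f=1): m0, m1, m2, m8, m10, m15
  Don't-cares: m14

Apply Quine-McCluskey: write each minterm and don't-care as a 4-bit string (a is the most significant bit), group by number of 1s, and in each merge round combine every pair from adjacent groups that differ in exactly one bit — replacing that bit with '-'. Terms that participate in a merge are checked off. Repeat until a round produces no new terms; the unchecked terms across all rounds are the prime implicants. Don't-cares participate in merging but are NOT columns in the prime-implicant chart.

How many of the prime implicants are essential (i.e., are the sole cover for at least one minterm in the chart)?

size-2^0 implicants → 0000(✓)  0001(✓)  0010(✓)  1000(✓)  1010(✓)  1110(✓)  1111(✓)
size-2^1 implicants → -000(✓)  -010(✓)  00-0(✓)  000-  1-10  10-0(✓)  111-
size-2^2 implicants → -0-0
Unchecked terms (primes): -0-0, 000-, 1-10, 111-
Minterm coverage:
  m0 ⊆ -0-0,000-
  m1 ⊆ 000- [E]
  m2 ⊆ -0-0 [E]
  m8 ⊆ -0-0 [E]
  m10 ⊆ -0-0,1-10
  m15 ⊆ 111- [E]
E = {-0-0, 000-, 111-}

3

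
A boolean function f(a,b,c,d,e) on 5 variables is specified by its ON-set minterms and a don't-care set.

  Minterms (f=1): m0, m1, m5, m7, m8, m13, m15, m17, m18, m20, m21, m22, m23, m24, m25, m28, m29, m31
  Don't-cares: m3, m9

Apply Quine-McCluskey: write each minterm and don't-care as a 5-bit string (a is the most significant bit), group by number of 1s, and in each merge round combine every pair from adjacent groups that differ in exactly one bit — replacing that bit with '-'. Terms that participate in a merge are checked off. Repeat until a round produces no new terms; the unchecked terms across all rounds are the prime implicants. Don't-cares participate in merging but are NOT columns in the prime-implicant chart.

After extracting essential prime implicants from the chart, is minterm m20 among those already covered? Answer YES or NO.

NO

Round 0: 00000✓ 00001✓ 00011✓ 00101✓ 00111✓ 01000✓ 01001✓ 01101✓ 01111✓ 10001✓ 10010✓ 10100✓ 10101✓ 10110✓ 10111✓ 11000✓ 11001✓ 11100✓ 11101✓ 11111✓
Round 1: -0001✓ -0101✓ -0111✓ -1000✓ -1001✓ -1101✓ -1111✓ 0-000✓ 0-001✓ 0-101✓ 0-111✓ 00-01✓ 00-11✓ 000-1✓ 0000-✓ 001-1✓ 01-01✓ 0100-✓ 011-1✓ 1-001✓ 1-100✓ 1-101✓ 1-111✓ 10-01✓ 10-10 101-0✓ 101-1✓ 1010-✓ 1011-✓ 11-00✓ 11-01✓ 1100-✓ 111-1✓ 1110-✓
Round 2: --001✓ --101✓ --111✓ -0-01✓ -01-1✓ -1-01✓ -100- -11-1✓ 0--01✓ 0-00- 0-1-1✓ 00--1 1--01✓ 1-1-1✓ 1-10- 101-- 11-0-
Round 3: ---01 --1-1
PIs = {---01, --1-1, -100-, 0-00-, 00--1, 1-10-, 10-10, 101--, 11-0-}
Coverage chart:
  m0: 0-00- ←essential
  m1: ---01,0-00-,00--1
  m5: ---01,--1-1,00--1
  m7: --1-1,00--1
  m8: -100-,0-00-
  m13: ---01,--1-1
  m15: --1-1 ←essential
  m17: ---01 ←essential
  m18: 10-10 ←essential
  m20: 1-10-,101--
  m21: ---01,--1-1,1-10-,101--
  m22: 10-10,101--
  m23: --1-1,101--
  m24: -100-,11-0-
  m25: ---01,-100-,11-0-
  m28: 1-10-,11-0-
  m29: ---01,--1-1,1-10-,11-0-
  m31: --1-1 ←essential
Essential: ---01, --1-1, 0-00-, 10-10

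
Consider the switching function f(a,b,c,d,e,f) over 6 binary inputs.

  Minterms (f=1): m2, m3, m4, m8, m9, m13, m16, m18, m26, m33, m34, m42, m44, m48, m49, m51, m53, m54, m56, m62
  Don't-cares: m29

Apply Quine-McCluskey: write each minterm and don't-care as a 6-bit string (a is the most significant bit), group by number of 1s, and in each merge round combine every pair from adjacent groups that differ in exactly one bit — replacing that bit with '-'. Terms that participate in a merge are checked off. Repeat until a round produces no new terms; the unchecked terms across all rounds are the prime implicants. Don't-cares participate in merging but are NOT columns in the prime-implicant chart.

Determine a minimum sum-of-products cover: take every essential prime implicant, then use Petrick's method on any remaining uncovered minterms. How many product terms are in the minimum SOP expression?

size-2^0 implicants → 000010(✓)  000011(✓)  000100  001000(✓)  001001(✓)  001101(✓)  010000(✓)  010010(✓)  011010(✓)  011101(✓)  100001(✓)  100010(✓)  101010(✓)  101100  110000(✓)  110001(✓)  110011(✓)  110101(✓)  110110(✓)  111000(✓)  111110(✓)
size-2^1 implicants → -00010  -10000  0-0010  0-1101  00001-  001-01  00100-  01-010  0100-0  1-0001  10-010  11-000  11-110  110-01  1100-1  11000-
Unchecked terms (primes): -00010, -10000, 0-0010, 0-1101, 00001-, 000100, 001-01, 00100-, 01-010, 0100-0, 1-0001, 10-010, 101100, 11-000, 11-110, 110-01, 1100-1, 11000-
Minterm coverage:
  m2 ⊆ -00010,0-0010,00001-
  m3 ⊆ 00001- [E]
  m4 ⊆ 000100 [E]
  m8 ⊆ 00100- [E]
  m9 ⊆ 001-01,00100-
  m13 ⊆ 0-1101,001-01
  m16 ⊆ -10000,0100-0
  m18 ⊆ 0-0010,01-010,0100-0
  m26 ⊆ 01-010 [E]
  m33 ⊆ 1-0001 [E]
  m34 ⊆ -00010,10-010
  m42 ⊆ 10-010 [E]
  m44 ⊆ 101100 [E]
  m48 ⊆ -10000,11-000,11000-
  m49 ⊆ 1-0001,110-01,1100-1,11000-
  m51 ⊆ 1100-1 [E]
  m53 ⊆ 110-01 [E]
  m54 ⊆ 11-110 [E]
  m56 ⊆ 11-000 [E]
  m62 ⊆ 11-110 [E]
E = {00001-, 000100, 00100-, 01-010, 1-0001, 10-010, 101100, 11-000, 11-110, 110-01, 1100-1}
Petrick residual → -10000, 0-1101
Cover = bc'd'e'f' + a'cde'f + a'b'c'd'e + a'b'c'de'f' + a'b'cd'e' + a'bd'ef' + ac'd'e'f + ab'd'ef' + ab'cde'f' + abd'e'f' + abdef' + abc'e'f + abc'd'f  |cover|=13

13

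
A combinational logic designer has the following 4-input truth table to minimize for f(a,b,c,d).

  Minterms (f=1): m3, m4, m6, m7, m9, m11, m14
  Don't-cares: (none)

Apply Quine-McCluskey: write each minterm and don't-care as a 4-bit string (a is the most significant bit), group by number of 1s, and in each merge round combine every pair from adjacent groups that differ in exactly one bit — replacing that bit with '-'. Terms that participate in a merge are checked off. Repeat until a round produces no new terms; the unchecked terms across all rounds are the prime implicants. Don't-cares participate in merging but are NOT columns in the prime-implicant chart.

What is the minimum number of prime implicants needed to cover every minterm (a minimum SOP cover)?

4

size-2^0 implicants → 0011(✓)  0100(✓)  0110(✓)  0111(✓)  1001(✓)  1011(✓)  1110(✓)
size-2^1 implicants → -011  -110  0-11  01-0  011-  10-1
Unchecked terms (primes): -011, -110, 0-11, 01-0, 011-, 10-1
Minterm coverage:
  m3 ⊆ -011,0-11
  m4 ⊆ 01-0 [E]
  m6 ⊆ -110,01-0,011-
  m7 ⊆ 0-11,011-
  m9 ⊆ 10-1 [E]
  m11 ⊆ -011,10-1
  m14 ⊆ -110 [E]
E = {-110, 01-0, 10-1}
Petrick residual → 0-11
Cover = bcd' + a'cd + a'bd' + ab'd  |cover|=4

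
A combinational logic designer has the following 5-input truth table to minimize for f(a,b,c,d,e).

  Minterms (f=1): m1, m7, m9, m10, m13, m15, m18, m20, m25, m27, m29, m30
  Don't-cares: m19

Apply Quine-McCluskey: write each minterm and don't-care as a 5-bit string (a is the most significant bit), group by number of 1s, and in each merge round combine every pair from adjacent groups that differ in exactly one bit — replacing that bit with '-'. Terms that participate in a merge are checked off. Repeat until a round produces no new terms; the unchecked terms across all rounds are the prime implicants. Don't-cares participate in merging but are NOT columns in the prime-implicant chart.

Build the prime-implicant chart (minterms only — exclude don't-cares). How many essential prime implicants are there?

size-2^0 implicants → 00001(✓)  00111(✓)  01001(✓)  01010  01101(✓)  01111(✓)  10010(✓)  10011(✓)  10100  11001(✓)  11011(✓)  11101(✓)  11110
size-2^1 implicants → -1001(✓)  -1101(✓)  0-001  0-111  01-01(✓)  011-1  1-011  1001-  11-01(✓)  110-1
size-2^2 implicants → -1-01
Unchecked terms (primes): -1-01, 0-001, 0-111, 01010, 011-1, 1-011, 1001-, 10100, 110-1, 11110
Minterm coverage:
  m1 ⊆ 0-001 [E]
  m7 ⊆ 0-111 [E]
  m9 ⊆ -1-01,0-001
  m10 ⊆ 01010 [E]
  m13 ⊆ -1-01,011-1
  m15 ⊆ 0-111,011-1
  m18 ⊆ 1001- [E]
  m20 ⊆ 10100 [E]
  m25 ⊆ -1-01,110-1
  m27 ⊆ 1-011,110-1
  m29 ⊆ -1-01 [E]
  m30 ⊆ 11110 [E]
E = {-1-01, 0-001, 0-111, 01010, 1001-, 10100, 11110}

7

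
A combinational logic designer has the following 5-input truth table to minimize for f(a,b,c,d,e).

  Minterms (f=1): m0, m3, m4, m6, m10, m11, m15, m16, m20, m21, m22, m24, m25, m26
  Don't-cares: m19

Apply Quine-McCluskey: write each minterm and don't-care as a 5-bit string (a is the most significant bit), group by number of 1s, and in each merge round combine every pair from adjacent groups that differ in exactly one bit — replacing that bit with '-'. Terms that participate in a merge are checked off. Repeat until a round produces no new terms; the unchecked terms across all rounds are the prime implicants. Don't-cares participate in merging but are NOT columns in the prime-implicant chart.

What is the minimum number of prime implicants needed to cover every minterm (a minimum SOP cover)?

[col 0] 00000*, 00011*, 00100*, 00110*, 01010*, 01011*, 01111*, 10000*, 10011*, 10100*, 10101*, 10110*, 11000*, 11001*, 11010*
[col 1] -0000*, -0011, -0100*, -0110*, -1010, 0-011, 00-00*, 001-0*, 01-11, 0101-, 1-000, 10-00*, 101-0*, 1010-, 110-0, 1100-
[col 2] -0-00, -01-0
Prime implicants: -0-00, -0011, -01-0, -1010, 0-011, 01-11, 0101-, 1-000, 1010-, 110-0, 1100-
PI chart (minterm → PIs covering it):
  0 | -0-00  (sole → essential)
  3 | -0011,0-011
  4 | -0-00,-01-0
  6 | -01-0  (sole → essential)
  10 | -1010,0101-
  11 | 0-011,01-11,0101-
  15 | 01-11  (sole → essential)
  16 | -0-00,1-000
  20 | -0-00,-01-0,1010-
  21 | 1010-  (sole → essential)
  22 | -01-0  (sole → essential)
  24 | 1-000,110-0,1100-
  25 | 1100-  (sole → essential)
  26 | -1010,110-0
Essential prime implicants: -0-00, -01-0, 01-11, 1010-, 1100-
Petrick residual → -0011, -1010
Minimum SOP uses 7 PIs: b'd'e' + b'c'de + b'ce' + bc'de' + a'bde + ab'cd' + abc'd'

7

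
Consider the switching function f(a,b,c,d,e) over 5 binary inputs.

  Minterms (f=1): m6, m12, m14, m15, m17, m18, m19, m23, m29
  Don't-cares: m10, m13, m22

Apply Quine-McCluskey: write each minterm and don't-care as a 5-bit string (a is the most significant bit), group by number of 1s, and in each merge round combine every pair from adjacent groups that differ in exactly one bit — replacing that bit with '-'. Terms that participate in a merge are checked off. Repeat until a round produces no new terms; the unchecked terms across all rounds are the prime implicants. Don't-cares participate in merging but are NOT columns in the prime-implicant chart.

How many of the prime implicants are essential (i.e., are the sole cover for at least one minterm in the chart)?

size-2^0 implicants → 00110(✓)  01010(✓)  01100(✓)  01101(✓)  01110(✓)  01111(✓)  10001(✓)  10010(✓)  10011(✓)  10110(✓)  10111(✓)  11101(✓)
size-2^1 implicants → -0110  -1101  0-110  01-10  011-0(✓)  011-1(✓)  0110-(✓)  0111-(✓)  10-10(✓)  10-11(✓)  100-1  1001-(✓)  1011-(✓)
size-2^2 implicants → 011--  10-1-
Unchecked terms (primes): -0110, -1101, 0-110, 01-10, 011--, 10-1-, 100-1
Minterm coverage:
  m6 ⊆ -0110,0-110
  m12 ⊆ 011-- [E]
  m14 ⊆ 0-110,01-10,011--
  m15 ⊆ 011-- [E]
  m17 ⊆ 100-1 [E]
  m18 ⊆ 10-1- [E]
  m19 ⊆ 10-1-,100-1
  m23 ⊆ 10-1- [E]
  m29 ⊆ -1101 [E]
E = {-1101, 011--, 10-1-, 100-1}

4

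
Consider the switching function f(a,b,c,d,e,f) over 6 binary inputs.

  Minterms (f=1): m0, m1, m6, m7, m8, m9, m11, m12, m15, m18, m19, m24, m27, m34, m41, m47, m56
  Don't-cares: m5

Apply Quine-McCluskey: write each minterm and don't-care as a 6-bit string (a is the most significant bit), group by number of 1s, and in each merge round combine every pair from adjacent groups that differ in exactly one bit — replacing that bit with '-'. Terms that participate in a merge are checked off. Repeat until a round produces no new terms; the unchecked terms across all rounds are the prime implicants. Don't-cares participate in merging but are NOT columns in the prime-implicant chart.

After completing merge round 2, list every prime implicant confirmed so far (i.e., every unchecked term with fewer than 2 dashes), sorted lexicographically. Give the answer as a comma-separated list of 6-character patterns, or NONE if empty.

-01001, -01111, -11000, 0-1000, 0-1011, 00-111, 000-01, 0001-1, 00011-, 001-00, 001-11, 0010-1, 01-011, 01001-, 100010

Round 0: 000000✓ 000001✓ 000101✓ 000110✓ 000111✓ 001000✓ 001001✓ 001011✓ 001100✓ 001111✓ 010010✓ 010011✓ 011000✓ 011011✓ 100010 101001✓ 101111✓ 111000✓
Round 1: -01001 -01111 -11000 0-1000 0-1011 00-000✓ 00-001✓ 00-111 000-01 00000-✓ 0001-1 00011- 001-00 001-11 0010-1 00100-✓ 01-011 01001-
Round 2: 00-00-
PIs = {-01001, -01111, -11000, 0-1000, 0-1011, 00-00-, 00-111, 000-01, 0001-1, 00011-, 001-00, 001-11, 0010-1, 01-011, 01001-, 100010}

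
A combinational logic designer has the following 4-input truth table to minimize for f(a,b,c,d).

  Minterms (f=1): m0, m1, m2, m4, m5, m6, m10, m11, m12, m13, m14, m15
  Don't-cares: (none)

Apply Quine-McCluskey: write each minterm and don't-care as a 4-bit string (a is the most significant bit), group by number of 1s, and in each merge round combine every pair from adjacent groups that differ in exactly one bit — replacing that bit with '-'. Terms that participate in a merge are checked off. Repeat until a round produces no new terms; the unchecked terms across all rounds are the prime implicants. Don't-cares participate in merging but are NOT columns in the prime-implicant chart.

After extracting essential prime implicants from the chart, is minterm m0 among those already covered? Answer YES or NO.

[col 0] 0000*, 0001*, 0010*, 0100*, 0101*, 0110*, 1010*, 1011*, 1100*, 1101*, 1110*, 1111*
[col 1] -010*, -100*, -101*, -110*, 0-00*, 0-01*, 0-10*, 00-0*, 000-*, 01-0*, 010-*, 1-10*, 1-11*, 101-*, 11-0*, 11-1*, 110-*, 111-*
[col 2] --10, -1-0, -10-, 0--0, 0-0-, 1-1-, 11--
Prime implicants: --10, -1-0, -10-, 0--0, 0-0-, 1-1-, 11--
PI chart (minterm → PIs covering it):
  0 | 0--0,0-0-
  1 | 0-0-  (sole → essential)
  2 | --10,0--0
  4 | -1-0,-10-,0--0,0-0-
  5 | -10-,0-0-
  6 | --10,-1-0,0--0
  10 | --10,1-1-
  11 | 1-1-  (sole → essential)
  12 | -1-0,-10-,11--
  13 | -10-,11--
  14 | --10,-1-0,1-1-,11--
  15 | 1-1-,11--
Essential prime implicants: 0-0-, 1-1-

YES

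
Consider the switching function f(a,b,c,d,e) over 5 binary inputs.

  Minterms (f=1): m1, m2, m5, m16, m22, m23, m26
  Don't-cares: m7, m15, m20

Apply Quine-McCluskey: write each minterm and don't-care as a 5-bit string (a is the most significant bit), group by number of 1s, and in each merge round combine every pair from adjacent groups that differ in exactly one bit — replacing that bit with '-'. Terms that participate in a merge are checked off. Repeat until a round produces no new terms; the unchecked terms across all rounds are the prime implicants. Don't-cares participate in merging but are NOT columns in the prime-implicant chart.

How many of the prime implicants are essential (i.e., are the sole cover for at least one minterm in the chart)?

4

[col 0] 00001*, 00010, 00101*, 00111*, 01111*, 10000*, 10100*, 10110*, 10111*, 11010
[col 1] -0111, 0-111, 00-01, 001-1, 10-00, 101-0, 1011-
Prime implicants: -0111, 0-111, 00-01, 00010, 001-1, 10-00, 101-0, 1011-, 11010
PI chart (minterm → PIs covering it):
  1 | 00-01  (sole → essential)
  2 | 00010  (sole → essential)
  5 | 00-01,001-1
  16 | 10-00  (sole → essential)
  22 | 101-0,1011-
  23 | -0111,1011-
  26 | 11010  (sole → essential)
Essential prime implicants: 00-01, 00010, 10-00, 11010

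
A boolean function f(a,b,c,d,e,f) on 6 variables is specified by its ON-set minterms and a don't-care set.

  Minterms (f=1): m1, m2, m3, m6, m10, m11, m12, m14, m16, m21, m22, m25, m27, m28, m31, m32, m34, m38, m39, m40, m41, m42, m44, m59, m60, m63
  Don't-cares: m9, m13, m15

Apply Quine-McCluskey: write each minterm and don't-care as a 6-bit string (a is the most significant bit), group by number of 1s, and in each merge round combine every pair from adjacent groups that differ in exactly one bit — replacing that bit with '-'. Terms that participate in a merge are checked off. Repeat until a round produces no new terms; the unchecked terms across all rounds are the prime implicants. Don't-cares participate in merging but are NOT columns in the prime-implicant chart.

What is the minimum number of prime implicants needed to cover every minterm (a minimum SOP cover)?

11

[col 0] 000001*, 000010*, 000011*, 000110*, 001001*, 001010*, 001011*, 001100*, 001101*, 001110*, 001111*, 010000, 010101, 010110*, 011001*, 011011*, 011100*, 011111*, 100000*, 100010*, 100110*, 100111*, 101000*, 101001*, 101010*, 101100*, 111011*, 111100*, 111111*
[col 1] -00010*, -00110*, -01001, -01010*, -01100*, -11011*, -11100*, -11111*, 0-0110, 0-1001*, 0-1011*, 0-1100*, 0-1111*, 00-001*, 00-010*, 00-011*, 00-110*, 000-10*, 0000-1*, 00001-*, 001-01*, 001-10*, 001-11*, 0010-1*, 00101-*, 0011-0*, 0011-1*, 00110-*, 00111-*, 011-11*, 0110-1*, 1-1100*, 10-000*, 10-010*, 100-10*, 1000-0*, 10011-, 101-00, 1010-0*, 10100-, 111-11*
[col 2] --1100, -0-010, -00-10, -11-11, 0-1-11, 0-10-1, 00--10, 00-0-1, 00-01-, 001--1, 001-1-, 0011--, 10-0-0
Prime implicants: --1100, -0-010, -00-10, -01001, -11-11, 0-0110, 0-1-11, 0-10-1, 00--10, 00-0-1, 00-01-, 001--1, 001-1-, 0011--, 010000, 010101, 10-0-0, 10011-, 101-00, 10100-
PI chart (minterm → PIs covering it):
  1 | 00-0-1  (sole → essential)
  2 | -0-010,-00-10,00--10,00-01-
  3 | 00-0-1,00-01-
  6 | -00-10,0-0110,00--10
  10 | -0-010,00--10,00-01-,001-1-
  11 | 0-1-11,0-10-1,00-0-1,00-01-,001--1,001-1-
  12 | --1100,0011--
  14 | 00--10,001-1-,0011--
  16 | 010000  (sole → essential)
  21 | 010101  (sole → essential)
  22 | 0-0110  (sole → essential)
  25 | 0-10-1  (sole → essential)
  27 | -11-11,0-1-11,0-10-1
  28 | --1100  (sole → essential)
  31 | -11-11,0-1-11
  32 | 10-0-0  (sole → essential)
  34 | -0-010,-00-10,10-0-0
  38 | -00-10,10011-
  39 | 10011-  (sole → essential)
  40 | 10-0-0,101-00,10100-
  41 | -01001,10100-
  42 | -0-010,10-0-0
  44 | --1100,101-00
  59 | -11-11  (sole → essential)
  60 | --1100  (sole → essential)
  63 | -11-11  (sole → essential)
Essential prime implicants: --1100, -11-11, 0-0110, 0-10-1, 00-0-1, 010000, 010101, 10-0-0, 10011-
Petrick residual → -01001, 00--10
Minimum SOP uses 11 PIs: cde'f' + b'cd'e'f + bcef + a'c'def' + a'cd'f + a'b'ef' + a'b'd'f + a'bc'd'e'f' + a'bc'de'f + ab'd'f' + ab'c'de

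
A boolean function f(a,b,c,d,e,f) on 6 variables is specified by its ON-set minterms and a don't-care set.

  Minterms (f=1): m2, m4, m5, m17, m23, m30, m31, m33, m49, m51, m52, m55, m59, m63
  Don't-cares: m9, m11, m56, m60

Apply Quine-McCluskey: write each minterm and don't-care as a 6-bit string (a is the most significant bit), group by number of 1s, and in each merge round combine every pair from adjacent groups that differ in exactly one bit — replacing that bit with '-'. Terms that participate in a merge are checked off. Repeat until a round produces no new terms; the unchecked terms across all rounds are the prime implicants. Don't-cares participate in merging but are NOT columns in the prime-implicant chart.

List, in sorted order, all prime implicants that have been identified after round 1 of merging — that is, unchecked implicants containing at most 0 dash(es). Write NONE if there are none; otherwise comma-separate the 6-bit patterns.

size-2^0 implicants → 000010  000100(✓)  000101(✓)  001001(✓)  001011(✓)  010001(✓)  010111(✓)  011110(✓)  011111(✓)  100001(✓)  110001(✓)  110011(✓)  110100(✓)  110111(✓)  111000(✓)  111011(✓)  111100(✓)  111111(✓)
size-2^1 implicants → -10001  -10111(✓)  -11111(✓)  00010-  0010-1  01-111(✓)  01111-  1-0001  11-011(✓)  11-100  11-111(✓)  110-11(✓)  1100-1  111-00  111-11(✓)
size-2^2 implicants → -1-111  11--11
Unchecked terms (primes): -1-111, -10001, 000010, 00010-, 0010-1, 01111-, 1-0001, 11--11, 11-100, 1100-1, 111-00

000010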